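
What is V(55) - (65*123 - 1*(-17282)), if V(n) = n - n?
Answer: -25277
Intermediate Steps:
V(n) = 0
V(55) - (65*123 - 1*(-17282)) = 0 - (65*123 - 1*(-17282)) = 0 - (7995 + 17282) = 0 - 1*25277 = 0 - 25277 = -25277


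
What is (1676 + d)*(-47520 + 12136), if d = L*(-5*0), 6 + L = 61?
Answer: -59303584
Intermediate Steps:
L = 55 (L = -6 + 61 = 55)
d = 0 (d = 55*(-5*0) = 55*0 = 0)
(1676 + d)*(-47520 + 12136) = (1676 + 0)*(-47520 + 12136) = 1676*(-35384) = -59303584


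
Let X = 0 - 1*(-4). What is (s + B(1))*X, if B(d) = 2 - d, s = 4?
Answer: 20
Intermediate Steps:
X = 4 (X = 0 + 4 = 4)
(s + B(1))*X = (4 + (2 - 1*1))*4 = (4 + (2 - 1))*4 = (4 + 1)*4 = 5*4 = 20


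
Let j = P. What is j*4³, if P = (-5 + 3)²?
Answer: 256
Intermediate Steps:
P = 4 (P = (-2)² = 4)
j = 4
j*4³ = 4*4³ = 4*64 = 256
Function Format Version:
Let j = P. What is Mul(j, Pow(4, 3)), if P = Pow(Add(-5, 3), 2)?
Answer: 256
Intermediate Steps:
P = 4 (P = Pow(-2, 2) = 4)
j = 4
Mul(j, Pow(4, 3)) = Mul(4, Pow(4, 3)) = Mul(4, 64) = 256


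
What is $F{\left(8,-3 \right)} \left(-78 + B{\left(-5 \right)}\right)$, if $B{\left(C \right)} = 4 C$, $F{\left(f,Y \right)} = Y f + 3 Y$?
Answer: $3234$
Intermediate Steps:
$F{\left(f,Y \right)} = 3 Y + Y f$
$F{\left(8,-3 \right)} \left(-78 + B{\left(-5 \right)}\right) = - 3 \left(3 + 8\right) \left(-78 + 4 \left(-5\right)\right) = \left(-3\right) 11 \left(-78 - 20\right) = \left(-33\right) \left(-98\right) = 3234$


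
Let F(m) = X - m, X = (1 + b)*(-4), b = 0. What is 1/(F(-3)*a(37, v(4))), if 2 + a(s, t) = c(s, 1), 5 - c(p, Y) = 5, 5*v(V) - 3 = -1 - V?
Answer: ½ ≈ 0.50000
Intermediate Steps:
v(V) = ⅖ - V/5 (v(V) = ⅗ + (-1 - V)/5 = ⅗ + (-⅕ - V/5) = ⅖ - V/5)
c(p, Y) = 0 (c(p, Y) = 5 - 1*5 = 5 - 5 = 0)
a(s, t) = -2 (a(s, t) = -2 + 0 = -2)
X = -4 (X = (1 + 0)*(-4) = 1*(-4) = -4)
F(m) = -4 - m
1/(F(-3)*a(37, v(4))) = 1/((-4 - 1*(-3))*(-2)) = 1/((-4 + 3)*(-2)) = 1/(-1*(-2)) = 1/2 = ½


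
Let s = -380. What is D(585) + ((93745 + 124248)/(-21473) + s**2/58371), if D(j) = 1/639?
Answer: -2049444827078/266974302879 ≈ -7.6766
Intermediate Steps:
D(j) = 1/639
D(585) + ((93745 + 124248)/(-21473) + s**2/58371) = 1/639 + ((93745 + 124248)/(-21473) + (-380)**2/58371) = 1/639 + (217993*(-1/21473) + 144400*(1/58371)) = 1/639 + (-217993/21473 + 144400/58371) = 1/639 - 9623768203/1253400483 = -2049444827078/266974302879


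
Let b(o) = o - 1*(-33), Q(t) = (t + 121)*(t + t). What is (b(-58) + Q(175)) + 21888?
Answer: 125463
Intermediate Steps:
Q(t) = 2*t*(121 + t) (Q(t) = (121 + t)*(2*t) = 2*t*(121 + t))
b(o) = 33 + o (b(o) = o + 33 = 33 + o)
(b(-58) + Q(175)) + 21888 = ((33 - 58) + 2*175*(121 + 175)) + 21888 = (-25 + 2*175*296) + 21888 = (-25 + 103600) + 21888 = 103575 + 21888 = 125463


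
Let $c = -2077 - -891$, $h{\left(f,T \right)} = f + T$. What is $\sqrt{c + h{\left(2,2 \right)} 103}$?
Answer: $3 i \sqrt{86} \approx 27.821 i$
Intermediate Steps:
$h{\left(f,T \right)} = T + f$
$c = -1186$ ($c = -2077 + 891 = -1186$)
$\sqrt{c + h{\left(2,2 \right)} 103} = \sqrt{-1186 + \left(2 + 2\right) 103} = \sqrt{-1186 + 4 \cdot 103} = \sqrt{-1186 + 412} = \sqrt{-774} = 3 i \sqrt{86}$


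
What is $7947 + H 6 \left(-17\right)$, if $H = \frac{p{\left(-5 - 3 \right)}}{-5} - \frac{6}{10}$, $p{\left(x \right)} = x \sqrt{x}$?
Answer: $\frac{40041}{5} - \frac{1632 i \sqrt{2}}{5} \approx 8008.2 - 461.6 i$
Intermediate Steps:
$p{\left(x \right)} = x^{\frac{3}{2}}$
$H = - \frac{3}{5} + \frac{16 i \sqrt{2}}{5}$ ($H = \frac{\left(-5 - 3\right)^{\frac{3}{2}}}{-5} - \frac{6}{10} = \left(-8\right)^{\frac{3}{2}} \left(- \frac{1}{5}\right) - \frac{3}{5} = - 16 i \sqrt{2} \left(- \frac{1}{5}\right) - \frac{3}{5} = \frac{16 i \sqrt{2}}{5} - \frac{3}{5} = - \frac{3}{5} + \frac{16 i \sqrt{2}}{5} \approx -0.6 + 4.5255 i$)
$7947 + H 6 \left(-17\right) = 7947 + \left(- \frac{3}{5} + \frac{16 i \sqrt{2}}{5}\right) 6 \left(-17\right) = 7947 + \left(- \frac{18}{5} + \frac{96 i \sqrt{2}}{5}\right) \left(-17\right) = 7947 + \left(\frac{306}{5} - \frac{1632 i \sqrt{2}}{5}\right) = \frac{40041}{5} - \frac{1632 i \sqrt{2}}{5}$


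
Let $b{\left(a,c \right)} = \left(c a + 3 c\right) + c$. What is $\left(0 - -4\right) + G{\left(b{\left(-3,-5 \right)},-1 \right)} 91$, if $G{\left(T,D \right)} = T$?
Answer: $-451$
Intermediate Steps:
$b{\left(a,c \right)} = 4 c + a c$ ($b{\left(a,c \right)} = \left(a c + 3 c\right) + c = \left(3 c + a c\right) + c = 4 c + a c$)
$\left(0 - -4\right) + G{\left(b{\left(-3,-5 \right)},-1 \right)} 91 = \left(0 - -4\right) + - 5 \left(4 - 3\right) 91 = \left(0 + 4\right) + \left(-5\right) 1 \cdot 91 = 4 - 455 = -451$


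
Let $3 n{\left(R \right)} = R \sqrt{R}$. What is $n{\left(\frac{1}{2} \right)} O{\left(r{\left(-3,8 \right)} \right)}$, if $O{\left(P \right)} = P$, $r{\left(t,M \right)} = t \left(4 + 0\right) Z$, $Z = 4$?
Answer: $- 4 \sqrt{2} \approx -5.6569$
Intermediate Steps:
$r{\left(t,M \right)} = 16 t$ ($r{\left(t,M \right)} = t \left(4 + 0\right) 4 = t 4 \cdot 4 = 4 t 4 = 16 t$)
$n{\left(R \right)} = \frac{R^{\frac{3}{2}}}{3}$ ($n{\left(R \right)} = \frac{R \sqrt{R}}{3} = \frac{R^{\frac{3}{2}}}{3}$)
$n{\left(\frac{1}{2} \right)} O{\left(r{\left(-3,8 \right)} \right)} = \frac{\left(\frac{1}{2}\right)^{\frac{3}{2}}}{3} \cdot 16 \left(-3\right) = \frac{1}{3 \cdot 2 \sqrt{2}} \left(-48\right) = \frac{\frac{1}{4} \sqrt{2}}{3} \left(-48\right) = \frac{\sqrt{2}}{12} \left(-48\right) = - 4 \sqrt{2}$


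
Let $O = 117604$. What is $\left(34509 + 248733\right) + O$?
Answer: $400846$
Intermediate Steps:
$\left(34509 + 248733\right) + O = \left(34509 + 248733\right) + 117604 = 283242 + 117604 = 400846$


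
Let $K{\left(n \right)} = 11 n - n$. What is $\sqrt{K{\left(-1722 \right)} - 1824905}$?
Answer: $5 i \sqrt{73685} \approx 1357.3 i$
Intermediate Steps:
$K{\left(n \right)} = 10 n$
$\sqrt{K{\left(-1722 \right)} - 1824905} = \sqrt{10 \left(-1722\right) - 1824905} = \sqrt{-17220 - 1824905} = \sqrt{-1842125} = 5 i \sqrt{73685}$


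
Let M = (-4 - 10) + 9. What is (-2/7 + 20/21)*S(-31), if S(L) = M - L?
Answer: 52/3 ≈ 17.333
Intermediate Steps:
M = -5 (M = -14 + 9 = -5)
S(L) = -5 - L
(-2/7 + 20/21)*S(-31) = (-2/7 + 20/21)*(-5 - 1*(-31)) = (-2*⅐ + 20*(1/21))*(-5 + 31) = (-2/7 + 20/21)*26 = (⅔)*26 = 52/3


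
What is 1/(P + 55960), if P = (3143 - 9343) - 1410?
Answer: 1/48350 ≈ 2.0683e-5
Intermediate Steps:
P = -7610 (P = -6200 - 1410 = -7610)
1/(P + 55960) = 1/(-7610 + 55960) = 1/48350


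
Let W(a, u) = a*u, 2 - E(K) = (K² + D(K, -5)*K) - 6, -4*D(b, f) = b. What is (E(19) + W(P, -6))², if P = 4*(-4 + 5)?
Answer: 1315609/16 ≈ 82226.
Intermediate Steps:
D(b, f) = -b/4
P = 4 (P = 4*1 = 4)
E(K) = 8 - 3*K²/4 (E(K) = 2 - ((K² + (-K/4)*K) - 6) = 2 - ((K² - K²/4) - 6) = 2 - (3*K²/4 - 6) = 2 - (-6 + 3*K²/4) = 2 + (6 - 3*K²/4) = 8 - 3*K²/4)
(E(19) + W(P, -6))² = ((8 - ¾*19²) + 4*(-6))² = ((8 - ¾*361) - 24)² = ((8 - 1083/4) - 24)² = (-1051/4 - 24)² = (-1147/4)² = 1315609/16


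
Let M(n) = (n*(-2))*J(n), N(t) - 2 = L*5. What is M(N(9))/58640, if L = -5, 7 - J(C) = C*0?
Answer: 161/29320 ≈ 0.0054911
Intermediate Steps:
J(C) = 7 (J(C) = 7 - C*0 = 7 - 1*0 = 7 + 0 = 7)
N(t) = -23 (N(t) = 2 - 5*5 = 2 - 25 = -23)
M(n) = -14*n (M(n) = (n*(-2))*7 = -2*n*7 = -14*n)
M(N(9))/58640 = -14*(-23)/58640 = 322*(1/58640) = 161/29320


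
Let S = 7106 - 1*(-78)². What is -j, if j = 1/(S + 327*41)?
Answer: -1/14429 ≈ -6.9305e-5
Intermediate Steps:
S = 1022 (S = 7106 - 1*6084 = 7106 - 6084 = 1022)
j = 1/14429 (j = 1/(1022 + 327*41) = 1/(1022 + 13407) = 1/14429 ≈ 6.9305e-5)
-j = -1*1/14429 = -1/14429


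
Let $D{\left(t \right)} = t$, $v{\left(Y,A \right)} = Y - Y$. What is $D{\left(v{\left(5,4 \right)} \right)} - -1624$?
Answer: $1624$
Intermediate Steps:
$v{\left(Y,A \right)} = 0$
$D{\left(v{\left(5,4 \right)} \right)} - -1624 = 0 - -1624 = 0 + 1624 = 1624$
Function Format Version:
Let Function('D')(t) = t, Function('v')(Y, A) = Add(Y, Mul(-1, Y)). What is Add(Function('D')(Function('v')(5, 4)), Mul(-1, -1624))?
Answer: 1624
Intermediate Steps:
Function('v')(Y, A) = 0
Add(Function('D')(Function('v')(5, 4)), Mul(-1, -1624)) = Add(0, Mul(-1, -1624)) = Add(0, 1624) = 1624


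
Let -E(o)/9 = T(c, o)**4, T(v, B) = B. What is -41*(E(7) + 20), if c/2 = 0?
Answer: 885149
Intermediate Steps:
c = 0 (c = 2*0 = 0)
E(o) = -9*o**4
-41*(E(7) + 20) = -41*(-9*7**4 + 20) = -41*(-9*2401 + 20) = -41*(-21609 + 20) = -41*(-21589) = 885149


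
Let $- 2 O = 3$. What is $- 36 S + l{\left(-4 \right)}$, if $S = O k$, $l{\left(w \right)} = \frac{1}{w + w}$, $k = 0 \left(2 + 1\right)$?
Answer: $- \frac{1}{8} \approx -0.125$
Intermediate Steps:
$k = 0$ ($k = 0 \cdot 3 = 0$)
$O = - \frac{3}{2}$ ($O = \left(- \frac{1}{2}\right) 3 = - \frac{3}{2} \approx -1.5$)
$l{\left(w \right)} = \frac{1}{2 w}$
$S = 0$ ($S = \left(- \frac{3}{2}\right) 0 = 0$)
$- 36 S + l{\left(-4 \right)} = \left(-36\right) 0 + \frac{1}{2 \left(-4\right)} = 0 + \frac{1}{2} \left(- \frac{1}{4}\right) = 0 - \frac{1}{8} = - \frac{1}{8}$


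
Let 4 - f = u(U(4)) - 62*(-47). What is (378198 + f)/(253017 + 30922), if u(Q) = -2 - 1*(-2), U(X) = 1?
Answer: 375288/283939 ≈ 1.3217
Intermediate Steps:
u(Q) = 0 (u(Q) = -2 + 2 = 0)
f = -2910 (f = 4 - (0 - 62*(-47)) = 4 - (0 + 2914) = 4 - 1*2914 = 4 - 2914 = -2910)
(378198 + f)/(253017 + 30922) = (378198 - 2910)/(253017 + 30922) = 375288/283939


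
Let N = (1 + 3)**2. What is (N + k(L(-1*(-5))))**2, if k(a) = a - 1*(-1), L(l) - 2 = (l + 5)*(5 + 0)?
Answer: 4761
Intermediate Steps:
L(l) = 27 + 5*l (L(l) = 2 + (l + 5)*(5 + 0) = 2 + (5 + l)*5 = 2 + (25 + 5*l) = 27 + 5*l)
k(a) = 1 + a (k(a) = a + 1 = 1 + a)
N = 16 (N = 4**2 = 16)
(N + k(L(-1*(-5))))**2 = (16 + (1 + (27 + 5*(-1*(-5)))))**2 = (16 + (1 + (27 + 5*5)))**2 = (16 + (1 + (27 + 25)))**2 = (16 + (1 + 52))**2 = (16 + 53)**2 = 69**2 = 4761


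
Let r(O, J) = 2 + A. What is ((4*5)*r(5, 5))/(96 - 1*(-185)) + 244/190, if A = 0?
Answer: 38082/26695 ≈ 1.4266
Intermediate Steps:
r(O, J) = 2 (r(O, J) = 2 + 0 = 2)
((4*5)*r(5, 5))/(96 - 1*(-185)) + 244/190 = ((4*5)*2)/(96 - 1*(-185)) + 244/190 = (20*2)/(96 + 185) + 244*(1/190) = 40/281 + 122/95 = 38082/26695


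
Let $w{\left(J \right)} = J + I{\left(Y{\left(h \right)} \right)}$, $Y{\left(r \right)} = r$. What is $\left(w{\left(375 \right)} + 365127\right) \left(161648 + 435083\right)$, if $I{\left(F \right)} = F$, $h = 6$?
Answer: $218109954348$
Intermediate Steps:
$w{\left(J \right)} = 6 + J$ ($w{\left(J \right)} = J + 6 = 6 + J$)
$\left(w{\left(375 \right)} + 365127\right) \left(161648 + 435083\right) = \left(\left(6 + 375\right) + 365127\right) \left(161648 + 435083\right) = \left(381 + 365127\right) 596731 = 365508 \cdot 596731 = 218109954348$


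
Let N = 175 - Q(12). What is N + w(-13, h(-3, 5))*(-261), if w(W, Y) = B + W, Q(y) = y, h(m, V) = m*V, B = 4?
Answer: 2512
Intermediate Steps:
h(m, V) = V*m
N = 163 (N = 175 - 1*12 = 175 - 12 = 163)
w(W, Y) = 4 + W
N + w(-13, h(-3, 5))*(-261) = 163 + (4 - 13)*(-261) = 163 - 9*(-261) = 163 + 2349 = 2512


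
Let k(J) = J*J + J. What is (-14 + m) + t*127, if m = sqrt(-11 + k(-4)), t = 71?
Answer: 9004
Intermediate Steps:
k(J) = J + J**2 (k(J) = J**2 + J = J + J**2)
m = 1 (m = sqrt(-11 - 4*(1 - 4)) = sqrt(-11 - 4*(-3)) = sqrt(-11 + 12) = sqrt(1) = 1)
(-14 + m) + t*127 = (-14 + 1) + 71*127 = -13 + 9017 = 9004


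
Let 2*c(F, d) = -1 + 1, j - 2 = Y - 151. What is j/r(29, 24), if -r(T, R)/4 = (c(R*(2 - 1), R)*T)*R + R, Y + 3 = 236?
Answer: -7/8 ≈ -0.87500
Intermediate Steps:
Y = 233 (Y = -3 + 236 = 233)
j = 84 (j = 2 + (233 - 151) = 2 + 82 = 84)
c(F, d) = 0 (c(F, d) = (-1 + 1)/2 = (½)*0 = 0)
r(T, R) = -4*R (r(T, R) = -4*((0*T)*R + R) = -4*(0*R + R) = -4*(0 + R) = -4*R)
j/r(29, 24) = 84/((-4*24)) = 84/(-96) = 84*(-1/96) = -7/8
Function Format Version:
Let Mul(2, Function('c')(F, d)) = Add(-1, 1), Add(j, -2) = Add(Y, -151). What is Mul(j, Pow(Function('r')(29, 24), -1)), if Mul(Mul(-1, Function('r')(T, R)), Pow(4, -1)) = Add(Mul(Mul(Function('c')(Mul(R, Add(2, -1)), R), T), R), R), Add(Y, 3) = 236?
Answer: Rational(-7, 8) ≈ -0.87500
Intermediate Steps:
Y = 233 (Y = Add(-3, 236) = 233)
j = 84 (j = Add(2, Add(233, -151)) = Add(2, 82) = 84)
Function('c')(F, d) = 0 (Function('c')(F, d) = Mul(Rational(1, 2), Add(-1, 1)) = Mul(Rational(1, 2), 0) = 0)
Function('r')(T, R) = Mul(-4, R) (Function('r')(T, R) = Mul(-4, Add(Mul(Mul(0, T), R), R)) = Mul(-4, Add(Mul(0, R), R)) = Mul(-4, Add(0, R)) = Mul(-4, R))
Mul(j, Pow(Function('r')(29, 24), -1)) = Mul(84, Pow(Mul(-4, 24), -1)) = Mul(84, Pow(-96, -1)) = Mul(84, Rational(-1, 96)) = Rational(-7, 8)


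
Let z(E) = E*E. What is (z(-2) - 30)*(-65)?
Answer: 1690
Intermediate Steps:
z(E) = E²
(z(-2) - 30)*(-65) = ((-2)² - 30)*(-65) = (4 - 30)*(-65) = -26*(-65) = 1690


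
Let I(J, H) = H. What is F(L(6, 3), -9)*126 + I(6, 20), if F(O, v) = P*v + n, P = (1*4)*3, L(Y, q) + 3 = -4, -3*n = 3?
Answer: -13714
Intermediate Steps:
n = -1 (n = -1/3*3 = -1)
L(Y, q) = -7 (L(Y, q) = -3 - 4 = -7)
P = 12 (P = 4*3 = 12)
F(O, v) = -1 + 12*v (F(O, v) = 12*v - 1 = -1 + 12*v)
F(L(6, 3), -9)*126 + I(6, 20) = (-1 + 12*(-9))*126 + 20 = (-1 - 108)*126 + 20 = -109*126 + 20 = -13734 + 20 = -13714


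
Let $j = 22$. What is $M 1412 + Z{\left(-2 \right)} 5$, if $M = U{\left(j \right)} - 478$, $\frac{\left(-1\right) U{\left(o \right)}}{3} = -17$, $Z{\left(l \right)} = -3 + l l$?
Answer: $-602919$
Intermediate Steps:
$Z{\left(l \right)} = -3 + l^{2}$
$U{\left(o \right)} = 51$ ($U{\left(o \right)} = \left(-3\right) \left(-17\right) = 51$)
$M = -427$ ($M = 51 - 478 = -427$)
$M 1412 + Z{\left(-2 \right)} 5 = \left(-427\right) 1412 + \left(-3 + \left(-2\right)^{2}\right) 5 = -602924 + \left(-3 + 4\right) 5 = -602924 + 1 \cdot 5 = -602924 + 5 = -602919$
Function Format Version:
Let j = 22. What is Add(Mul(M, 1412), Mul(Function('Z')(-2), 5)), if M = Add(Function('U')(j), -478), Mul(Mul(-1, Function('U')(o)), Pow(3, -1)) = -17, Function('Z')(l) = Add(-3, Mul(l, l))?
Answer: -602919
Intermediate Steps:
Function('Z')(l) = Add(-3, Pow(l, 2))
Function('U')(o) = 51 (Function('U')(o) = Mul(-3, -17) = 51)
M = -427 (M = Add(51, -478) = -427)
Add(Mul(M, 1412), Mul(Function('Z')(-2), 5)) = Add(Mul(-427, 1412), Mul(Add(-3, Pow(-2, 2)), 5)) = Add(-602924, Mul(Add(-3, 4), 5)) = Add(-602924, Mul(1, 5)) = Add(-602924, 5) = -602919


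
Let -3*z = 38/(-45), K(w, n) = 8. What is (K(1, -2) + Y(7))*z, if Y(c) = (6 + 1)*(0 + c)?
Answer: 722/45 ≈ 16.044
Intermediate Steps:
z = 38/135 (z = -38/(3*(-45)) = -38*(-1)/(3*45) = -1/3*(-38/45) = 38/135 ≈ 0.28148)
Y(c) = 7*c
(K(1, -2) + Y(7))*z = (8 + 7*7)*(38/135) = (8 + 49)*(38/135) = 57*(38/135) = 722/45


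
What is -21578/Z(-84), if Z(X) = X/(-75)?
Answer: -269725/14 ≈ -19266.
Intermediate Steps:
Z(X) = -X/75 (Z(X) = X*(-1/75) = -X/75)
-21578/Z(-84) = -21578/((-1/75*(-84))) = -21578/28/25 = -21578*25/28 = -269725/14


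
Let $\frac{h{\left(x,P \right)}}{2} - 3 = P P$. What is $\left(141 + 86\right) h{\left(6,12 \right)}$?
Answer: $66738$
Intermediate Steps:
$h{\left(x,P \right)} = 6 + 2 P^{2}$ ($h{\left(x,P \right)} = 6 + 2 P P = 6 + 2 P^{2}$)
$\left(141 + 86\right) h{\left(6,12 \right)} = \left(141 + 86\right) \left(6 + 2 \cdot 12^{2}\right) = 227 \left(6 + 2 \cdot 144\right) = 227 \left(6 + 288\right) = 227 \cdot 294 = 66738$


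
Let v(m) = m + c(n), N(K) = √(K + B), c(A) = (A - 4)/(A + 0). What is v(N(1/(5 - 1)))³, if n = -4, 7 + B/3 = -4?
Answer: (4 + I*√131)³/8 ≈ -188.5 - 118.75*I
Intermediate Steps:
B = -33 (B = -21 + 3*(-4) = -21 - 12 = -33)
c(A) = (-4 + A)/A
N(K) = √(-33 + K) (N(K) = √(K - 33) = √(-33 + K))
v(m) = 2 + m (v(m) = m + (-4 - 4)/(-4) = m - ¼*(-8) = m + 2 = 2 + m)
v(N(1/(5 - 1)))³ = (2 + √(-33 + 1/(5 - 1)))³ = (2 + √(-33 + 1/4))³ = (2 + √(-33 + ¼))³ = (2 + √(-131/4))³ = (2 + I*√131/2)³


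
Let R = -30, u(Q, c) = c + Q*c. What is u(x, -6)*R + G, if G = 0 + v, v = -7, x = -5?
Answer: -727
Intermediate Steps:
G = -7 (G = 0 - 7 = -7)
u(x, -6)*R + G = -6*(1 - 5)*(-30) - 7 = -6*(-4)*(-30) - 7 = 24*(-30) - 7 = -720 - 7 = -727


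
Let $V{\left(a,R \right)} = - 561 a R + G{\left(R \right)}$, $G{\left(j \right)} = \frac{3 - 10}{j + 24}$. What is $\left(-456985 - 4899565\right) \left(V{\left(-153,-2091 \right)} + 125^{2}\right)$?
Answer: $\frac{1986992161786369450}{2067} \approx 9.6129 \cdot 10^{14}$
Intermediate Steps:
$G{\left(j \right)} = - \frac{7}{24 + j}$
$V{\left(a,R \right)} = - \frac{7}{24 + R} - 561 R a$ ($V{\left(a,R \right)} = - 561 a R - \frac{7}{24 + R} = - 561 R a - \frac{7}{24 + R} = - \frac{7}{24 + R} - 561 R a$)
$\left(-456985 - 4899565\right) \left(V{\left(-153,-2091 \right)} + 125^{2}\right) = \left(-456985 - 4899565\right) \left(\frac{-7 - \left(-1173051\right) \left(-153\right) \left(24 - 2091\right)}{24 - 2091} + 125^{2}\right) = - 5356550 \left(\frac{-7 - \left(-1173051\right) \left(-153\right) \left(-2067\right)}{-2067} + 15625\right) = - 5356550 \left(- \frac{-7 + 370978551801}{2067} + 15625\right) = - 5356550 \left(\left(- \frac{1}{2067}\right) 370978551794 + 15625\right) = - 5356550 \left(- \frac{370978551794}{2067} + 15625\right) = \left(-5356550\right) \left(- \frac{370946254919}{2067}\right) = \frac{1986992161786369450}{2067}$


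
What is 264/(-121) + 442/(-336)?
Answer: -6463/1848 ≈ -3.4973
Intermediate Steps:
264/(-121) + 442/(-336) = 264*(-1/121) + 442*(-1/336) = -24/11 - 221/168 = -6463/1848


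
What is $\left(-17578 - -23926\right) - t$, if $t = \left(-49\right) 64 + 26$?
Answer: $9458$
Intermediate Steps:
$t = -3110$ ($t = -3136 + 26 = -3110$)
$\left(-17578 - -23926\right) - t = \left(-17578 - -23926\right) - -3110 = \left(-17578 + 23926\right) + 3110 = 6348 + 3110 = 9458$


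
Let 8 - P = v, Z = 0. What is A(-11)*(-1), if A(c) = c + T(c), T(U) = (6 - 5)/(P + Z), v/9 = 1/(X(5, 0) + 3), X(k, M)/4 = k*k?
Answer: 8862/815 ≈ 10.874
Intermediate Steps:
X(k, M) = 4*k² (X(k, M) = 4*(k*k) = 4*k²)
v = 9/103 (v = 9/(4*5² + 3) = 9/(4*25 + 3) = 9/(100 + 3) = 9/103 ≈ 0.087379)
P = 815/103 (P = 8 - 1*9/103 = 8 - 9/103 = 815/103 ≈ 7.9126)
T(U) = 103/815 (T(U) = (6 - 5)/(815/103 + 0) = 1/(815/103) = 1*(103/815) = 103/815)
A(c) = 103/815 + c (A(c) = c + 103/815 = 103/815 + c)
A(-11)*(-1) = (103/815 - 11)*(-1) = -8862/815*(-1) = 8862/815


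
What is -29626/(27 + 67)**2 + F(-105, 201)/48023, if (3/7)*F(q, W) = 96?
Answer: -710375067/212165614 ≈ -3.3482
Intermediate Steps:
F(q, W) = 224 (F(q, W) = (7/3)*96 = 224)
-29626/(27 + 67)**2 + F(-105, 201)/48023 = -29626/(27 + 67)**2 + 224/48023 = -29626/(94**2) + 224*(1/48023) = -29626/8836 + 224/48023 = -29626*1/8836 + 224/48023 = -14813/4418 + 224/48023 = -710375067/212165614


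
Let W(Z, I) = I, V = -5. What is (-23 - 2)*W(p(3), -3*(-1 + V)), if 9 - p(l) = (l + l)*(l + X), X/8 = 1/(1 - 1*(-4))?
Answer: -450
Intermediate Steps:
X = 8/5 (X = 8/(1 - 1*(-4)) = 8/(1 + 4) = 8/5 ≈ 1.6000)
p(l) = 9 - 2*l*(8/5 + l) (p(l) = 9 - (l + l)*(l + 8/5) = 9 - 2*l*(8/5 + l))
(-23 - 2)*W(p(3), -3*(-1 + V)) = (-23 - 2)*(-3*(-1 - 5)) = -(-75)*(-6) = -25*18 = -450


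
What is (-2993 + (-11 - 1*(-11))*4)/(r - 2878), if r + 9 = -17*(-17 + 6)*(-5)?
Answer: 2993/3822 ≈ 0.78310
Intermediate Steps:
r = -944 (r = -9 - 17*(-17 + 6)*(-5) = -9 - 17*(-11)*(-5) = -9 + 187*(-5) = -9 - 935 = -944)
(-2993 + (-11 - 1*(-11))*4)/(r - 2878) = (-2993 + (-11 - 1*(-11))*4)/(-944 - 2878) = (-2993 + (-11 + 11)*4)/(-3822) = (-2993 + 0*4)*(-1/3822) = (-2993 + 0)*(-1/3822) = -2993*(-1/3822) = 2993/3822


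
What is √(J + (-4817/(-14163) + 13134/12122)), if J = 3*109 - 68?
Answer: √15859666099632585/7803813 ≈ 16.138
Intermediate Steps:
J = 259 (J = 327 - 68 = 259)
√(J + (-4817/(-14163) + 13134/12122)) = √(259 + (-4817/(-14163) + 13134/12122)) = √(259 + (-4817*(-1/14163) + 13134*(1/12122))) = √(259 + (4817/14163 + 597/551)) = √(259 + 11109478/7803813) = √(2032297045/7803813) = √15859666099632585/7803813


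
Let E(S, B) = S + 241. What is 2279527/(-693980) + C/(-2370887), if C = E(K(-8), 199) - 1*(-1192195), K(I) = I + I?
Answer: -6232016562049/1645348160260 ≈ -3.7877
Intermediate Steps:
K(I) = 2*I
E(S, B) = 241 + S
C = 1192420 (C = (241 + 2*(-8)) - 1*(-1192195) = (241 - 16) + 1192195 = 225 + 1192195 = 1192420)
2279527/(-693980) + C/(-2370887) = 2279527/(-693980) + 1192420/(-2370887) = 2279527*(-1/693980) + 1192420*(-1/2370887) = -2279527/693980 - 1192420/2370887 = -6232016562049/1645348160260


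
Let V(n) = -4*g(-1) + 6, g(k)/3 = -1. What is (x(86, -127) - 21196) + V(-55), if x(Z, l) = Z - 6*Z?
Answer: -21608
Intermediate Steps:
g(k) = -3 (g(k) = 3*(-1) = -3)
x(Z, l) = -5*Z
V(n) = 18 (V(n) = -4*(-3) + 6 = 12 + 6 = 18)
(x(86, -127) - 21196) + V(-55) = (-5*86 - 21196) + 18 = (-430 - 21196) + 18 = -21626 + 18 = -21608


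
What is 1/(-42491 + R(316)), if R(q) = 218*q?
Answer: 1/26397 ≈ 3.7883e-5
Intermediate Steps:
1/(-42491 + R(316)) = 1/(-42491 + 218*316) = 1/(-42491 + 68888) = 1/26397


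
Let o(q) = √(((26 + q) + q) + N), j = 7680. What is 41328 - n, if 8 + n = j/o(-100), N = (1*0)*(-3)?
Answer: 41336 + 1280*I*√174/29 ≈ 41336.0 + 582.22*I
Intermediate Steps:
N = 0 (N = 0*(-3) = 0)
o(q) = √(26 + 2*q) (o(q) = √(((26 + q) + q) + 0) = √((26 + 2*q) + 0) = √(26 + 2*q))
n = -8 - 1280*I*√174/29 (n = -8 + 7680/(√(26 + 2*(-100))) = -8 + 7680/(√(26 - 200)) = -8 + 7680/(√(-174)) = -8 + 7680/((I*√174)) = -8 + 7680*(-I*√174/174) = -8 - 1280*I*√174/29 ≈ -8.0 - 582.22*I)
41328 - n = 41328 - (-8 - 1280*I*√174/29) = 41328 + (8 + 1280*I*√174/29) = 41336 + 1280*I*√174/29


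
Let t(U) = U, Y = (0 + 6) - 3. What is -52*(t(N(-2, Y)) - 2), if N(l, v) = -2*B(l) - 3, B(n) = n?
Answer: 52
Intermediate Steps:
Y = 3 (Y = 6 - 3 = 3)
N(l, v) = -3 - 2*l (N(l, v) = -2*l - 3 = -3 - 2*l)
-52*(t(N(-2, Y)) - 2) = -52*((-3 - 2*(-2)) - 2) = -52*((-3 + 4) - 2) = -52*(1 - 2) = -52*(-1) = 52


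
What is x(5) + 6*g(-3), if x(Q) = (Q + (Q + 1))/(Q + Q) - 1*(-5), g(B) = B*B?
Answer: 601/10 ≈ 60.100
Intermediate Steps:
g(B) = B²
x(Q) = 5 + (1 + 2*Q)/(2*Q) (x(Q) = (Q + (1 + Q))/((2*Q)) + 5 = (1 + 2*Q)*(1/(2*Q)) + 5 = (1 + 2*Q)/(2*Q) + 5 = 5 + (1 + 2*Q)/(2*Q))
x(5) + 6*g(-3) = (6 + (½)/5) + 6*(-3)² = (6 + (½)*(⅕)) + 6*9 = (6 + ⅒) + 54 = 61/10 + 54 = 601/10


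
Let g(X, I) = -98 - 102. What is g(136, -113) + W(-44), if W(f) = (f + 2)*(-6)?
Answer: 52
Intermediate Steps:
g(X, I) = -200
W(f) = -12 - 6*f (W(f) = (2 + f)*(-6) = -12 - 6*f)
g(136, -113) + W(-44) = -200 + (-12 - 6*(-44)) = -200 + (-12 + 264) = -200 + 252 = 52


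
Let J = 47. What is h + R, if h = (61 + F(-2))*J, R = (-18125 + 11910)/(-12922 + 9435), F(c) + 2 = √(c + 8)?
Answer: 879606/317 + 47*√6 ≈ 2889.9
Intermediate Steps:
F(c) = -2 + √(8 + c) (F(c) = -2 + √(c + 8) = -2 + √(8 + c))
R = 565/317 (R = -6215/(-3487) = -6215*(-1/3487) = 565/317 ≈ 1.7823)
h = 2773 + 47*√6 (h = (61 + (-2 + √(8 - 2)))*47 = (61 + (-2 + √6))*47 = (59 + √6)*47 = 2773 + 47*√6 ≈ 2888.1)
h + R = (2773 + 47*√6) + 565/317 = 879606/317 + 47*√6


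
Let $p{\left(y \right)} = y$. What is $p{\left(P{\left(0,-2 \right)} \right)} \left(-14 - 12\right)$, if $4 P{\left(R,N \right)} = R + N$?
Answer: $13$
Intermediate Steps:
$P{\left(R,N \right)} = \frac{N}{4} + \frac{R}{4}$ ($P{\left(R,N \right)} = \frac{R + N}{4} = \frac{N + R}{4} = \frac{N}{4} + \frac{R}{4}$)
$p{\left(P{\left(0,-2 \right)} \right)} \left(-14 - 12\right) = \left(\frac{1}{4} \left(-2\right) + \frac{1}{4} \cdot 0\right) \left(-14 - 12\right) = \left(- \frac{1}{2} + 0\right) \left(-26\right) = \left(- \frac{1}{2}\right) \left(-26\right) = 13$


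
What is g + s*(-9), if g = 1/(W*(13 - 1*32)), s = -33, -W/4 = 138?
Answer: 3114937/10488 ≈ 297.00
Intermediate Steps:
W = -552 (W = -4*138 = -552)
g = 1/10488 (g = 1/((-552)*(13 - 1*32)) = -1/(552*(13 - 32)) = -1/552/(-19) = -1/552*(-1/19) = 1/10488 ≈ 9.5347e-5)
g + s*(-9) = 1/10488 - 33*(-9) = 1/10488 + 297 = 3114937/10488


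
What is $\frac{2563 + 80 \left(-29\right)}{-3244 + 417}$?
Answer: $- \frac{243}{2827} \approx -0.085957$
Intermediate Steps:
$\frac{2563 + 80 \left(-29\right)}{-3244 + 417} = \frac{2563 - 2320}{-2827} = 243 \left(- \frac{1}{2827}\right) = - \frac{243}{2827}$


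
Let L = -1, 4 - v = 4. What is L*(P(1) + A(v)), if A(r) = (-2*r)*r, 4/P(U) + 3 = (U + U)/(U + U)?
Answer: 2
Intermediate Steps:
v = 0 (v = 4 - 1*4 = 4 - 4 = 0)
P(U) = -2 (P(U) = 4/(-3 + (U + U)/(U + U)) = 4/(-3 + (2*U)/((2*U))) = 4/(-3 + (2*U)*(1/(2*U))) = 4/(-3 + 1) = 4/(-2) = 4*(-1/2) = -2)
A(r) = -2*r**2
L*(P(1) + A(v)) = -(-2 - 2*0**2) = -(-2 - 2*0) = -(-2 + 0) = -1*(-2) = 2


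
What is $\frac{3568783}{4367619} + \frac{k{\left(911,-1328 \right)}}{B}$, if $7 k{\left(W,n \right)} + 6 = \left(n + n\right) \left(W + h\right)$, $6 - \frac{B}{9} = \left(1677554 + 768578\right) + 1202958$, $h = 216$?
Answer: $\frac{46306076449471}{55782330138486} \approx 0.83012$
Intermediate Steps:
$B = -32841756$ ($B = 54 - 9 \left(\left(1677554 + 768578\right) + 1202958\right) = 54 - 9 \left(2446132 + 1202958\right) = 54 - 32841810 = -32841756$)
$k{\left(W,n \right)} = - \frac{6}{7} + \frac{2 n \left(216 + W\right)}{7}$ ($k{\left(W,n \right)} = - \frac{6}{7} + \frac{\left(n + n\right) \left(W + 216\right)}{7} = - \frac{6}{7} + \frac{2 n \left(216 + W\right)}{7}$)
$\frac{3568783}{4367619} + \frac{k{\left(911,-1328 \right)}}{B} = \frac{3568783}{4367619} + \frac{- \frac{6}{7} + \frac{432}{7} \left(-1328\right) + \frac{2}{7} \cdot 911 \left(-1328\right)}{-32841756} = 3568783 \cdot \frac{1}{4367619} + \left(- \frac{6}{7} - \frac{573696}{7} - \frac{2419616}{7}\right) \left(- \frac{1}{32841756}\right) = \frac{3568783}{4367619} - - \frac{1496659}{114946146} = \frac{3568783}{4367619} + \frac{1496659}{114946146} = \frac{46306076449471}{55782330138486}$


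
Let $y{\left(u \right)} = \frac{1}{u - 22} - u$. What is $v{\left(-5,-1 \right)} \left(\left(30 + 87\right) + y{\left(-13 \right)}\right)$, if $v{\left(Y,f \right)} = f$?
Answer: $- \frac{4549}{35} \approx -129.97$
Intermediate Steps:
$y{\left(u \right)} = \frac{1}{-22 + u} - u$
$v{\left(-5,-1 \right)} \left(\left(30 + 87\right) + y{\left(-13 \right)}\right) = - (\left(30 + 87\right) + \frac{1 - \left(-13\right)^{2} + 22 \left(-13\right)}{-22 - 13}) = - (117 + \frac{1 - 169 - 286}{-35}) = - (117 - \frac{1 - 169 - 286}{35}) = - (117 - - \frac{454}{35}) = - (117 + \frac{454}{35}) = \left(-1\right) \frac{4549}{35} = - \frac{4549}{35}$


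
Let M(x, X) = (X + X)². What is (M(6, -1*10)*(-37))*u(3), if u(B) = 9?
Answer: -133200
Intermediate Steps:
M(x, X) = 4*X² (M(x, X) = (2*X)² = 4*X²)
(M(6, -1*10)*(-37))*u(3) = ((4*(-1*10)²)*(-37))*9 = ((4*(-10)²)*(-37))*9 = ((4*100)*(-37))*9 = (400*(-37))*9 = -14800*9 = -133200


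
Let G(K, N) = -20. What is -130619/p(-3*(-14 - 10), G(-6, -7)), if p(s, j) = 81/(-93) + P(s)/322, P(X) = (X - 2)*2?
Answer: 93131347/311 ≈ 2.9946e+5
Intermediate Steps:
P(X) = -4 + 2*X (P(X) = (-2 + X)*2 = -4 + 2*X)
p(s, j) = -4409/4991 + s/161 (p(s, j) = 81/(-93) + (-4 + 2*s)/322 = 81*(-1/93) + (-4 + 2*s)*(1/322) = -27/31 + (-2/161 + s/161) = -4409/4991 + s/161)
-130619/p(-3*(-14 - 10), G(-6, -7)) = -130619/(-4409/4991 + (-3*(-14 - 10))/161) = -130619/(-4409/4991 + (-3*(-24))/161) = -130619/(-4409/4991 + (1/161)*72) = -130619/(-4409/4991 + 72/161) = -130619/(-311/713) = -130619*(-713/311) = 93131347/311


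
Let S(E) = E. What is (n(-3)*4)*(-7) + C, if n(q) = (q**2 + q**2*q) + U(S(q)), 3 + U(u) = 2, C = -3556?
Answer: -3024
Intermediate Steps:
U(u) = -1 (U(u) = -3 + 2 = -1)
n(q) = -1 + q**2 + q**3 (n(q) = (q**2 + q**2*q) - 1 = (q**2 + q**3) - 1 = -1 + q**2 + q**3)
(n(-3)*4)*(-7) + C = ((-1 + (-3)**2 + (-3)**3)*4)*(-7) - 3556 = ((-1 + 9 - 27)*4)*(-7) - 3556 = -19*4*(-7) - 3556 = -76*(-7) - 3556 = 532 - 3556 = -3024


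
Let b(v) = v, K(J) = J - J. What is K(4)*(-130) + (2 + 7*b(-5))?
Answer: -33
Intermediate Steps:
K(J) = 0
K(4)*(-130) + (2 + 7*b(-5)) = 0*(-130) + (2 + 7*(-5)) = 0 + (2 - 35) = 0 - 33 = -33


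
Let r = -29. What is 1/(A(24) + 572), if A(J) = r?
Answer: 1/543 ≈ 0.0018416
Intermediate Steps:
A(J) = -29
1/(A(24) + 572) = 1/(-29 + 572) = 1/543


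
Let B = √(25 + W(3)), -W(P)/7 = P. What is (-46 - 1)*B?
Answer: -94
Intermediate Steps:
W(P) = -7*P
B = 2 (B = √(25 - 7*3) = √(25 - 21) = √4 = 2)
(-46 - 1)*B = (-46 - 1)*2 = -47*2 = -94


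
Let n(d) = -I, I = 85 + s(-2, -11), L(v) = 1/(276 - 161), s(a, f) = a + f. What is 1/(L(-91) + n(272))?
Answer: -115/8279 ≈ -0.013891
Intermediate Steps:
L(v) = 1/115
I = 72 (I = 85 + (-2 - 11) = 85 - 13 = 72)
n(d) = -72 (n(d) = -1*72 = -72)
1/(L(-91) + n(272)) = 1/(1/115 - 72) = 1/(-8279/115) = -115/8279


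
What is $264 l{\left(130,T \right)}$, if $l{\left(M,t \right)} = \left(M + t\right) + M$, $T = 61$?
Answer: $84744$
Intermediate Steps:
$l{\left(M,t \right)} = t + 2 M$
$264 l{\left(130,T \right)} = 264 \left(61 + 2 \cdot 130\right) = 264 \left(61 + 260\right) = 264 \cdot 321 = 84744$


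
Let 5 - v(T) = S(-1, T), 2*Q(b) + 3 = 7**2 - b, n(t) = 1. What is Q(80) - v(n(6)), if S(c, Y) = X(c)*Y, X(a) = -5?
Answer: -27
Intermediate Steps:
Q(b) = 23 - b/2 (Q(b) = -3/2 + (7**2 - b)/2 = -3/2 + (49 - b)/2 = -3/2 + (49/2 - b/2) = 23 - b/2)
S(c, Y) = -5*Y
v(T) = 5 + 5*T (v(T) = 5 - (-5)*T = 5 + 5*T)
Q(80) - v(n(6)) = (23 - 1/2*80) - (5 + 5*1) = (23 - 40) - (5 + 5) = -17 - 1*10 = -17 - 10 = -27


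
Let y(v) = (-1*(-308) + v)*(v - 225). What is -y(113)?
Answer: 47152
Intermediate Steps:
y(v) = (-225 + v)*(308 + v) (y(v) = (308 + v)*(-225 + v) = (-225 + v)*(308 + v))
-y(113) = -(-69300 + 113**2 + 83*113) = -(-69300 + 12769 + 9379) = -1*(-47152) = 47152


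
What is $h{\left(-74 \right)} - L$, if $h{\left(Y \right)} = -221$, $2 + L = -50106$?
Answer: $49887$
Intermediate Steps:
$L = -50108$ ($L = -2 - 50106 = -50108$)
$h{\left(-74 \right)} - L = -221 - -50108 = -221 + 50108 = 49887$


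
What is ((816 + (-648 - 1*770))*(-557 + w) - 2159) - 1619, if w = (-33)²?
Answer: -324042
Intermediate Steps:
w = 1089
((816 + (-648 - 1*770))*(-557 + w) - 2159) - 1619 = ((816 + (-648 - 1*770))*(-557 + 1089) - 2159) - 1619 = ((816 + (-648 - 770))*532 - 2159) - 1619 = ((816 - 1418)*532 - 2159) - 1619 = (-602*532 - 2159) - 1619 = (-320264 - 2159) - 1619 = -322423 - 1619 = -324042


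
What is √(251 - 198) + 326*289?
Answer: 94214 + √53 ≈ 94221.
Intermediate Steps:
√(251 - 198) + 326*289 = √53 + 94214 = 94214 + √53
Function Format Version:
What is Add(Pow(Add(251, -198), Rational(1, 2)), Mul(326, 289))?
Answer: Add(94214, Pow(53, Rational(1, 2))) ≈ 94221.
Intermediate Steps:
Add(Pow(Add(251, -198), Rational(1, 2)), Mul(326, 289)) = Add(Pow(53, Rational(1, 2)), 94214) = Add(94214, Pow(53, Rational(1, 2)))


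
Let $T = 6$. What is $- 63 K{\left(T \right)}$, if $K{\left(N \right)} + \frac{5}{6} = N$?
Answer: $- \frac{651}{2} \approx -325.5$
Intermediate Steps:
$K{\left(N \right)} = - \frac{5}{6} + N$
$- 63 K{\left(T \right)} = - 63 \left(- \frac{5}{6} + 6\right) = \left(-63\right) \frac{31}{6} = - \frac{651}{2}$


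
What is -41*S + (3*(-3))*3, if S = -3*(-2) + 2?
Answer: -355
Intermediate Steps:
S = 8 (S = 6 + 2 = 8)
-41*S + (3*(-3))*3 = -41*8 + (3*(-3))*3 = -328 - 9*3 = -328 - 27 = -355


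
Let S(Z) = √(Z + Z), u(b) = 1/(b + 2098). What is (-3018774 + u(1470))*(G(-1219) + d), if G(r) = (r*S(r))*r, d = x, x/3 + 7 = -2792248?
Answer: 90226015449263715/3568 - 16005264579226391*I*√2438/3568 ≈ 2.5288e+13 - 2.2149e+14*I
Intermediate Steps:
x = -8376765 (x = -21 + 3*(-2792248) = -21 - 8376744 = -8376765)
u(b) = 1/(2098 + b)
d = -8376765
S(Z) = √2*√Z (S(Z) = √(2*Z) = √2*√Z)
G(r) = √2*r^(5/2) (G(r) = (r*(√2*√r))*r = (√2*r^(3/2))*r = √2*r^(5/2))
(-3018774 + u(1470))*(G(-1219) + d) = (-3018774 + 1/(2098 + 1470))*(√2*(-1219)^(5/2) - 8376765) = (-3018774 + 1/3568)*(√2*(1485961*I*√1219) - 8376765) = (-3018774 + 1/3568)*(1485961*I*√2438 - 8376765) = -10770985631*(-8376765 + 1485961*I*√2438)/3568 = 90226015449263715/3568 - 16005264579226391*I*√2438/3568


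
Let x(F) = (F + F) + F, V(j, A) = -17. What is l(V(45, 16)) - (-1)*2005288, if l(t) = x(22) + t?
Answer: 2005337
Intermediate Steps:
x(F) = 3*F (x(F) = 2*F + F = 3*F)
l(t) = 66 + t (l(t) = 3*22 + t = 66 + t)
l(V(45, 16)) - (-1)*2005288 = (66 - 17) - (-1)*2005288 = 49 - 1*(-2005288) = 49 + 2005288 = 2005337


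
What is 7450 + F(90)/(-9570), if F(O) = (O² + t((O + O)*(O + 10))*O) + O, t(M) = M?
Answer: 2322277/319 ≈ 7279.9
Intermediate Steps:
F(O) = O + O² + 2*O²*(10 + O) (F(O) = (O² + ((O + O)*(O + 10))*O) + O = (O² + ((2*O)*(10 + O))*O) + O = (O² + (2*O*(10 + O))*O) + O = (O² + 2*O²*(10 + O)) + O = O + O² + 2*O²*(10 + O))
7450 + F(90)/(-9570) = 7450 + (90*(1 + 90 + 2*90*(10 + 90)))/(-9570) = 7450 + (90*(1 + 90 + 2*90*100))*(-1/9570) = 7450 + (90*(1 + 90 + 18000))*(-1/9570) = 7450 + (90*18091)*(-1/9570) = 7450 + 1628190*(-1/9570) = 7450 - 54273/319 = 2322277/319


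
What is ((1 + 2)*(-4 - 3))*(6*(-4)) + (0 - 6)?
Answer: 498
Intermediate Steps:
((1 + 2)*(-4 - 3))*(6*(-4)) + (0 - 6) = (3*(-7))*(-24) - 6 = -21*(-24) - 6 = 504 - 6 = 498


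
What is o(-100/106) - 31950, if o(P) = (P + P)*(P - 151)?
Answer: -88942250/2809 ≈ -31663.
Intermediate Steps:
o(P) = 2*P*(-151 + P) (o(P) = (2*P)*(-151 + P) = 2*P*(-151 + P))
o(-100/106) - 31950 = 2*(-100/106)*(-151 - 100/106) - 31950 = 2*(-100*1/106)*(-151 - 100*1/106) - 31950 = 2*(-50/53)*(-151 - 50/53) - 31950 = 2*(-50/53)*(-8053/53) - 31950 = 805300/2809 - 31950 = -88942250/2809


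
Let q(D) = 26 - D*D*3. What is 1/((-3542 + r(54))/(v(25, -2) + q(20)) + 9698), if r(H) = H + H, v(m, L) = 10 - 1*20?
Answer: 592/5742933 ≈ 0.00010308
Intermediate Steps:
v(m, L) = -10 (v(m, L) = 10 - 20 = -10)
r(H) = 2*H
q(D) = 26 - 3*D**2 (q(D) = 26 - D**2*3 = 26 - 3*D**2)
1/((-3542 + r(54))/(v(25, -2) + q(20)) + 9698) = 1/((-3542 + 2*54)/(-10 + (26 - 3*20**2)) + 9698) = 1/((-3542 + 108)/(-10 + (26 - 3*400)) + 9698) = 1/(-3434/(-10 + (26 - 1200)) + 9698) = 1/(-3434/(-10 - 1174) + 9698) = 1/(-3434/(-1184) + 9698) = 1/(-3434*(-1/1184) + 9698) = 1/(1717/592 + 9698) = 1/(5742933/592) = 592/5742933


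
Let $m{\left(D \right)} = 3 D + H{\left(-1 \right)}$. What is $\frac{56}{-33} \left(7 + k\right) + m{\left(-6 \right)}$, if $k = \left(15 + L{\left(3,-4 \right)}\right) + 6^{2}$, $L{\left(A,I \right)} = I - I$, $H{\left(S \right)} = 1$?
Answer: $- \frac{3809}{33} \approx -115.42$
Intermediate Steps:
$L{\left(A,I \right)} = 0$
$m{\left(D \right)} = 1 + 3 D$ ($m{\left(D \right)} = 3 D + 1 = 1 + 3 D$)
$k = 51$ ($k = \left(15 + 0\right) + 6^{2} = 15 + 36 = 51$)
$\frac{56}{-33} \left(7 + k\right) + m{\left(-6 \right)} = \frac{56}{-33} \left(7 + 51\right) + \left(1 + 3 \left(-6\right)\right) = 56 \left(- \frac{1}{33}\right) 58 + \left(1 - 18\right) = \left(- \frac{56}{33}\right) 58 - 17 = - \frac{3248}{33} - 17 = - \frac{3809}{33}$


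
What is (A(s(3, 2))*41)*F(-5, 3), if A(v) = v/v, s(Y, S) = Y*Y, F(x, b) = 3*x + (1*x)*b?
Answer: -1230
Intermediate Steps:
F(x, b) = 3*x + b*x (F(x, b) = 3*x + x*b = 3*x + b*x)
s(Y, S) = Y²
A(v) = 1
(A(s(3, 2))*41)*F(-5, 3) = (1*41)*(-5*(3 + 3)) = 41*(-5*6) = 41*(-30) = -1230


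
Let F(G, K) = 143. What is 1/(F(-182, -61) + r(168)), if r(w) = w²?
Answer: 1/28367 ≈ 3.5252e-5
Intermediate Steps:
1/(F(-182, -61) + r(168)) = 1/(143 + 168²) = 1/(143 + 28224) = 1/28367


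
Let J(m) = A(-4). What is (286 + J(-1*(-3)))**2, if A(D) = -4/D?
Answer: 82369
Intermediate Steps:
J(m) = 1 (J(m) = -4/(-4) = -4*(-1/4) = 1)
(286 + J(-1*(-3)))**2 = (286 + 1)**2 = 287**2 = 82369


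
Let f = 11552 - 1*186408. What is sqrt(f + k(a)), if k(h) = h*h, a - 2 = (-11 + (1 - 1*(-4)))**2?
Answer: 6*I*sqrt(4817) ≈ 416.43*I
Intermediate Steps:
f = -174856 (f = 11552 - 186408 = -174856)
a = 38 (a = 2 + (-11 + (1 - 1*(-4)))**2 = 2 + (-11 + (1 + 4))**2 = 2 + (-11 + 5)**2 = 2 + (-6)**2 = 2 + 36 = 38)
k(h) = h**2
sqrt(f + k(a)) = sqrt(-174856 + 38**2) = sqrt(-174856 + 1444) = sqrt(-173412) = 6*I*sqrt(4817)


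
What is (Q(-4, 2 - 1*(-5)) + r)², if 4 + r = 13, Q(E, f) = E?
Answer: 25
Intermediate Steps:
r = 9 (r = -4 + 13 = 9)
(Q(-4, 2 - 1*(-5)) + r)² = (-4 + 9)² = 5² = 25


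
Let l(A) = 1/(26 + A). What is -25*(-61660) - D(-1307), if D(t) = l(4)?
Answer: 46244999/30 ≈ 1.5415e+6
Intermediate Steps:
D(t) = 1/30 (D(t) = 1/(26 + 4) = 1/30)
-25*(-61660) - D(-1307) = -25*(-61660) - 1*1/30 = 1541500 - 1/30 = 46244999/30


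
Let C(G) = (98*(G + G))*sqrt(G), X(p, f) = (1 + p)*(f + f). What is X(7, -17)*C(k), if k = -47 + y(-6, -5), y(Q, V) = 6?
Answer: 2185792*I*sqrt(41) ≈ 1.3996e+7*I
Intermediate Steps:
X(p, f) = 2*f*(1 + p) (X(p, f) = (1 + p)*(2*f) = 2*f*(1 + p))
k = -41 (k = -47 + 6 = -41)
C(G) = 196*G**(3/2) (C(G) = (98*(2*G))*sqrt(G) = (196*G)*sqrt(G) = 196*G**(3/2))
X(7, -17)*C(k) = (2*(-17)*(1 + 7))*(196*(-41)**(3/2)) = (2*(-17)*8)*(196*(-41*I*sqrt(41))) = -(-2185792)*I*sqrt(41) = 2185792*I*sqrt(41)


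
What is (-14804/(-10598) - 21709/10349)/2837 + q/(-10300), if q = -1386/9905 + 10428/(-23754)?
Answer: -428254097108548719/2244247847140194902125 ≈ -0.00019082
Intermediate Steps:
q = -3243152/5601985 (q = -1386*1/9905 + 10428*(-1/23754) = -198/1415 - 1738/3959 = -3243152/5601985 ≈ -0.57893)
(-14804/(-10598) - 21709/10349)/2837 + q/(-10300) = (-14804/(-10598) - 21709/10349)/2837 - 3243152/5601985/(-10300) = (-14804*(-1/10598) - 21709*1/10349)*(1/2837) - 3243152/5601985*(-1/10300) = (7402/5299 - 21709/10349)*(1/2837) + 810788/14425111375 = -38432693/54839351*1/2837 + 810788/14425111375 = -38432693/155579238787 + 810788/14425111375 = -428254097108548719/2244247847140194902125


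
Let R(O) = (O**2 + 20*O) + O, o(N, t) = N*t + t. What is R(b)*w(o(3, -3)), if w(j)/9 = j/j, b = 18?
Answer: 6318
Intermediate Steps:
o(N, t) = t + N*t
w(j) = 9 (w(j) = 9*(j/j) = 9*1 = 9)
R(O) = O**2 + 21*O
R(b)*w(o(3, -3)) = (18*(21 + 18))*9 = (18*39)*9 = 702*9 = 6318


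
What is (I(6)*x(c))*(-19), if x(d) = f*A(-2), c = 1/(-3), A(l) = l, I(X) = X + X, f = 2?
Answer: 912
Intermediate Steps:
I(X) = 2*X
c = -⅓ (c = 1*(-⅓) = -⅓ ≈ -0.33333)
x(d) = -4 (x(d) = 2*(-2) = -4)
(I(6)*x(c))*(-19) = ((2*6)*(-4))*(-19) = (12*(-4))*(-19) = -48*(-19) = 912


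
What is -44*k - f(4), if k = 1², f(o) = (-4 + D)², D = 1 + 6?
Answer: -53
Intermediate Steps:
D = 7
f(o) = 9 (f(o) = (-4 + 7)² = 3² = 9)
k = 1
-44*k - f(4) = -44*1 - 1*9 = -44 - 9 = -53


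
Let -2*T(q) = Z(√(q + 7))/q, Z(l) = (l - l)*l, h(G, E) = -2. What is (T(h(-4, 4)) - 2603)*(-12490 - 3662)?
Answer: 42043656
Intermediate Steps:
Z(l) = 0 (Z(l) = 0*l = 0)
T(q) = 0 (T(q) = -0/q = -½*0 = 0)
(T(h(-4, 4)) - 2603)*(-12490 - 3662) = (0 - 2603)*(-12490 - 3662) = -2603*(-16152) = 42043656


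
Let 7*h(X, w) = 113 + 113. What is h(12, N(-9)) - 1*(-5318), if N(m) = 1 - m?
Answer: 37452/7 ≈ 5350.3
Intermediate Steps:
h(X, w) = 226/7 (h(X, w) = (113 + 113)/7 = (⅐)*226 = 226/7)
h(12, N(-9)) - 1*(-5318) = 226/7 - 1*(-5318) = 226/7 + 5318 = 37452/7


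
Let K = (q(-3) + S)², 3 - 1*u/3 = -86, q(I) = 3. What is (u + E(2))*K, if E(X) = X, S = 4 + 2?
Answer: 21789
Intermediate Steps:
S = 6
u = 267 (u = 9 - 3*(-86) = 9 + 258 = 267)
K = 81 (K = (3 + 6)² = 9² = 81)
(u + E(2))*K = (267 + 2)*81 = 269*81 = 21789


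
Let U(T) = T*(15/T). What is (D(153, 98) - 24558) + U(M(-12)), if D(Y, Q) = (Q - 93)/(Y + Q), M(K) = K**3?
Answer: -6160288/251 ≈ -24543.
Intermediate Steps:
U(T) = 15
D(Y, Q) = (-93 + Q)/(Q + Y)
(D(153, 98) - 24558) + U(M(-12)) = ((-93 + 98)/(98 + 153) - 24558) + 15 = (5/251 - 24558) + 15 = -6164053/251 + 15 = -6160288/251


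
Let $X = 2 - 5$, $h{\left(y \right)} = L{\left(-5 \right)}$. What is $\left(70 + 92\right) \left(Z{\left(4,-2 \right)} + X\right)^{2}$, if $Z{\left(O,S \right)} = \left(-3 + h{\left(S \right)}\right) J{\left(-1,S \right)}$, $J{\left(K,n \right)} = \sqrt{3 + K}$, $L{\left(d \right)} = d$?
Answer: $22194 + 7776 \sqrt{2} \approx 33191.0$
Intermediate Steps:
$h{\left(y \right)} = -5$
$Z{\left(O,S \right)} = - 8 \sqrt{2}$ ($Z{\left(O,S \right)} = \left(-3 - 5\right) \sqrt{3 - 1} = - 8 \sqrt{2}$)
$X = -3$ ($X = 2 - 5 = -3$)
$\left(70 + 92\right) \left(Z{\left(4,-2 \right)} + X\right)^{2} = \left(70 + 92\right) \left(- 8 \sqrt{2} - 3\right)^{2} = 162 \left(-3 - 8 \sqrt{2}\right)^{2}$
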